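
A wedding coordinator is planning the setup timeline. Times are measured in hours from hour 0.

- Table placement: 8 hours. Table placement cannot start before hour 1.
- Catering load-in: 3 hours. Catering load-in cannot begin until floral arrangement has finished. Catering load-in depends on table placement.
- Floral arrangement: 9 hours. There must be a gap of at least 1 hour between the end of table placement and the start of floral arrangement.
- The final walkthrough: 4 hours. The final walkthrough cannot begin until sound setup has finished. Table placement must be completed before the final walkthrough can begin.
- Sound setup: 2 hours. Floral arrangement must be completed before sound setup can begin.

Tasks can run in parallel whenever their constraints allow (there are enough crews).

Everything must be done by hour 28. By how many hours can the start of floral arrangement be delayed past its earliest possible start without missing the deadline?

After its own release at hour 1, table placement can start at hour 1 and finishes at hour 9.
Floral arrangement waits on table placement (finishes hour 9, plus 1-hour gap → hour 10), so it starts at hour 10 and finishes at 10 + 9 = hour 19.

Working backward from the deadline:
The final walkthrough must finish by hour 28; it takes 4 hours, so it must start by 28 − 4 = hour 24.
Sound setup must finish before the final walkthrough (must start by hour 24). With a 2-hour duration, sound setup must start by 24 − 2 = hour 22.
Nothing follows catering load-in; the deadline of hour 28 is its only limit. It must start by 28 − 3 = hour 25.
Floral arrangement must finish in time for sound setup (must start by hour 22); catering load-in (must start by hour 25). The tightest is hour 22, so floral arrangement must start by 22 − 9 = hour 13.
So floral arrangement can start as early as hour 10 and as late as hour 13, giving 13 − 10 = 3 hours of slack.

3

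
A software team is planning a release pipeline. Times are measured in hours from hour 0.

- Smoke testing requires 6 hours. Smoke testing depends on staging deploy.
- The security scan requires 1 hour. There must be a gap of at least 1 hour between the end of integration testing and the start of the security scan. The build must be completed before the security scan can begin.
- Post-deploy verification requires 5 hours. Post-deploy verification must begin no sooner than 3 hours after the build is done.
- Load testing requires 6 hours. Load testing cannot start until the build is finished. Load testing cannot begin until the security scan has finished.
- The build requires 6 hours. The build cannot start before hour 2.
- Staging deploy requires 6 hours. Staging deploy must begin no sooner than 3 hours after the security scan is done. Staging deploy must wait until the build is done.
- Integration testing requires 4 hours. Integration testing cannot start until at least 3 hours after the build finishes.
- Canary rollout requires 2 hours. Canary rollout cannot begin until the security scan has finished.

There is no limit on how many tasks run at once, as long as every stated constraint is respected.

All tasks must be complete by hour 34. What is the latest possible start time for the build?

To finish by hour 34, smoke testing (duration 6) must start no later than hour 28.
Staging deploy has to be done before smoke testing (must start by hour 28). That means finishing by hour 28, i.e. starting by 28 − 6 = hour 22.
To finish by hour 34, canary rollout (duration 2) must start no later than hour 32.
Load testing must finish by hour 34; it takes 6 hours, so it must start by 34 − 6 = hour 28.
The security scan has several dependents: staging deploy (must start by hour 22, minus 3-hour gap → hour 19); canary rollout (must start by hour 32); load testing (must start by hour 28). The earliest of those limits is hour 19, so the security scan must start by 19 − 1 = hour 18.
Integration testing must finish before the security scan (must start by hour 18, minus 1-hour gap → hour 17). With a 4-hour duration, integration testing must start by 17 − 4 = hour 13.
To finish by hour 34, post-deploy verification (duration 5) must start no later than hour 29.
The build has several dependents: integration testing (must start by hour 13, minus 3-hour gap → hour 10); the security scan (must start by hour 18); staging deploy (must start by hour 22); load testing (must start by hour 28); post-deploy verification (must start by hour 29, minus 3-hour gap → hour 26). The earliest of those limits is hour 10, so the build must start by 10 − 6 = hour 4.

4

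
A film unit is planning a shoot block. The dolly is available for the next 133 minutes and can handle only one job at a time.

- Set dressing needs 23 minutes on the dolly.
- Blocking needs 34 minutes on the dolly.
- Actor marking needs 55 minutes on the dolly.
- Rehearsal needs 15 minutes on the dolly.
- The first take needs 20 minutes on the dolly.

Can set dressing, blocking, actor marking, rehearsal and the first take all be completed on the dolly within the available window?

Running back to back, the jobs need 23 + 34 + 55 + 15 + 20 = 147 minutes on the dolly.
Since 147 > 133, they cannot all fit.

No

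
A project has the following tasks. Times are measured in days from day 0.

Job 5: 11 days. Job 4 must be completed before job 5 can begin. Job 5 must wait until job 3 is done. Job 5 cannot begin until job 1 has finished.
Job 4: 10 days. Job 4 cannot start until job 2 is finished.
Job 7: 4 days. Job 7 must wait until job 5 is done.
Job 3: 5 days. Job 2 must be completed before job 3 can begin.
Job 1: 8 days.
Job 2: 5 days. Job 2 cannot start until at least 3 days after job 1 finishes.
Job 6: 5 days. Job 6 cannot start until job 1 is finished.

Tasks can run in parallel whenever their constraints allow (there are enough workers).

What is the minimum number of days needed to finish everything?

Nothing blocks job 1, so it runs from day 0 to day 8.
Job 6 cannot begin until job 1 (finishes day 8). It runs from day 8 to 8 + 5 = day 13.
Job 2 waits on job 1 (finishes day 8, plus 3-day gap → day 11), so it starts at day 11 and finishes at 11 + 5 = day 16.
After job 2 (finishes day 16), job 4 can start at day 16 and finishes at day 26.
Job 3 cannot begin until job 2 (finishes day 16). It runs from day 16 to 16 + 5 = day 21.
Job 5 needs all of job 4 (finishes day 26); job 3 (finishes day 21); job 1 (finishes day 8). That puts its earliest start at day 26; it finishes at 26 + 11 = day 37.
Job 7 waits on job 5 (finishes day 37), so it starts at day 37 and finishes at 37 + 4 = day 41.
All tasks are finished once the last one completes. Finish times: Job 1 at 8, Job 2 at 16, Job 3 at 21, Job 4 at 26, Job 5 at 37, Job 6 at 13, Job 7 at 41. The latest is day 41.

41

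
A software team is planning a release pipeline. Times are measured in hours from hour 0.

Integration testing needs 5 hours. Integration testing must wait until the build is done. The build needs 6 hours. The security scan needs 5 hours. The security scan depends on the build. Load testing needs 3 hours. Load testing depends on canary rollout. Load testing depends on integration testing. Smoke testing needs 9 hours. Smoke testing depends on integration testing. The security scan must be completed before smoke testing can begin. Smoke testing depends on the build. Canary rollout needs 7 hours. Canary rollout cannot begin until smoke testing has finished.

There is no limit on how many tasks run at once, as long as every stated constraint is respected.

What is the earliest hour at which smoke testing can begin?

11

The build can start immediately at hour 0; it finishes at hour 6.
The security scan waits on the build (finishes hour 6), so it starts at hour 6 and finishes at 6 + 5 = hour 11.
Integration testing waits on the build (finishes hour 6), so it starts at hour 6 and finishes at 6 + 5 = hour 11.
Smoke testing waits on integration testing (finishes hour 11); the security scan (finishes hour 11); the build (finishes hour 6). The latest of these is hour 11, which is the earliest smoke testing can start.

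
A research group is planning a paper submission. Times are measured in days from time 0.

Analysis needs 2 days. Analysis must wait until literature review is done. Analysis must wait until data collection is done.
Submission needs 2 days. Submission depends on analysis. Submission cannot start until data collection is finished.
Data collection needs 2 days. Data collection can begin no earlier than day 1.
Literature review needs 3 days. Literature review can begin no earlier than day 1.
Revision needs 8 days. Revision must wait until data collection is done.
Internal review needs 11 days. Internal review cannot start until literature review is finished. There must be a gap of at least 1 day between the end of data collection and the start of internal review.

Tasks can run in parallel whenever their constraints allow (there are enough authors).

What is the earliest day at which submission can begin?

6

After its own release at day 1, data collection can start at day 1 and finishes at day 3.
After its own release at day 1, literature review can start at day 1 and finishes at day 4.
Analysis cannot start until literature review (finishes day 4); data collection (finishes day 3). The controlling bound is day 4, so analysis finishes at 4 + 2 = day 6.
Submission waits on analysis (finishes day 6); data collection (finishes day 3). The latest of these is day 6, which is the earliest submission can start.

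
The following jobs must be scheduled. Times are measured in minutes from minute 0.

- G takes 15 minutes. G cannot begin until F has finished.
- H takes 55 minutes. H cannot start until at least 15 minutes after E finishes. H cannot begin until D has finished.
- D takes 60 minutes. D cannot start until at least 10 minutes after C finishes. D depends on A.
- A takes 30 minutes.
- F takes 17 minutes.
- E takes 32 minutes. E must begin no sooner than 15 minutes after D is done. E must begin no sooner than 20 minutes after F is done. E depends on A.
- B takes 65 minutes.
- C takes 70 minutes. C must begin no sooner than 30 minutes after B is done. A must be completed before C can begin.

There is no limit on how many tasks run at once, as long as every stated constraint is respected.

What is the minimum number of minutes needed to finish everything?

352

F has no prerequisites, so it starts at minute 0 and finishes at minute 17.
G waits on F (finishes minute 17), so it starts at minute 17 and finishes at 17 + 15 = minute 32.
B can start immediately at minute 0; it finishes at minute 65.
Nothing blocks A, so it runs from minute 0 to minute 30.
C has to wait for B (finishes minute 65, plus 30-minute gap → minute 95); A (finishes minute 30). The latest of these is minute 95, so C runs minute 95 to 95 + 70 = minute 165.
D needs all of C (finishes minute 165, plus 10-minute gap → minute 175); A (finishes minute 30). That puts its earliest start at minute 175; it finishes at 175 + 60 = minute 235.
E has to wait for D (finishes minute 235, plus 15-minute gap → minute 250); F (finishes minute 17, plus 20-minute gap → minute 37); A (finishes minute 30). The latest of these is minute 250, so E runs minute 250 to 250 + 32 = minute 282.
For H: E (finishes minute 282, plus 15-minute gap → minute 297); D (finishes minute 235). Taking the maximum gives a start of minute 297, and it finishes at 297 + 55 = minute 352.
All tasks are finished once the last one completes. Finish times: A at 30, B at 65, C at 165, D at 235, E at 282, F at 17, G at 32, H at 352. The latest is minute 352.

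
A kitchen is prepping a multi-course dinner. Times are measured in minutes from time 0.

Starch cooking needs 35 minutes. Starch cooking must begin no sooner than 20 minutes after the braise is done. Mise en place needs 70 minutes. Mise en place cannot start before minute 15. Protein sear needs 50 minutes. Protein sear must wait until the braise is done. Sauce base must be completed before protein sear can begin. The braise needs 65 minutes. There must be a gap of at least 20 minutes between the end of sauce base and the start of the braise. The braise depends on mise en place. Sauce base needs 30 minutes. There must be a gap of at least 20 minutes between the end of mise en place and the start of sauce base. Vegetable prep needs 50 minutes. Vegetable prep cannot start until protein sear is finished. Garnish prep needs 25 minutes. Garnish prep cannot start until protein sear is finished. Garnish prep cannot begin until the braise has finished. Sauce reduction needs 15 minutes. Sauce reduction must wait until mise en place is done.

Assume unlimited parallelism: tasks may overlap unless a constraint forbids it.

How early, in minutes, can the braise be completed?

Mise en place cannot begin until its own release at minute 15. It runs from minute 15 to 15 + 70 = minute 85.
Sauce base cannot begin until mise en place (finishes minute 85, plus 20-minute gap → minute 105). It runs from minute 105 to 105 + 30 = minute 135.
The braise needs all of sauce base (finishes minute 135, plus 20-minute gap → minute 155); mise en place (finishes minute 85). That puts its earliest start at minute 155; it finishes at 155 + 65 = minute 220.

220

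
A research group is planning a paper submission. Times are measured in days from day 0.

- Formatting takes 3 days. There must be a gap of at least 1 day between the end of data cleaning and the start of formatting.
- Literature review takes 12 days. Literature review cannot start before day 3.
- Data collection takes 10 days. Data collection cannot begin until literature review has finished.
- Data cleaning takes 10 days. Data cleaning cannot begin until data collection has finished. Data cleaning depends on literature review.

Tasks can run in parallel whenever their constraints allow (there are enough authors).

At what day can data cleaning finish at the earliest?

After its own release at day 3, literature review can start at day 3 and finishes at day 15.
Data collection waits on literature review (finishes day 15), so it starts at day 15 and finishes at 15 + 10 = day 25.
Data cleaning needs all of data collection (finishes day 25); literature review (finishes day 15). That puts its earliest start at day 25; it finishes at 25 + 10 = day 35.

35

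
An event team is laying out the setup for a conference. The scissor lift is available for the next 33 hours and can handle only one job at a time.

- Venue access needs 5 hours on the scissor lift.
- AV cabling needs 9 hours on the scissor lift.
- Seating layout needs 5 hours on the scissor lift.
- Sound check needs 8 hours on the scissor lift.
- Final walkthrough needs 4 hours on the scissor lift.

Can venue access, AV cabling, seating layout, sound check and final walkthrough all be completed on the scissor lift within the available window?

Yes

Running back to back, the jobs need 5 + 9 + 5 + 8 + 4 = 31 hours on the scissor lift.
Since 31 ≤ 33, they fit within the window.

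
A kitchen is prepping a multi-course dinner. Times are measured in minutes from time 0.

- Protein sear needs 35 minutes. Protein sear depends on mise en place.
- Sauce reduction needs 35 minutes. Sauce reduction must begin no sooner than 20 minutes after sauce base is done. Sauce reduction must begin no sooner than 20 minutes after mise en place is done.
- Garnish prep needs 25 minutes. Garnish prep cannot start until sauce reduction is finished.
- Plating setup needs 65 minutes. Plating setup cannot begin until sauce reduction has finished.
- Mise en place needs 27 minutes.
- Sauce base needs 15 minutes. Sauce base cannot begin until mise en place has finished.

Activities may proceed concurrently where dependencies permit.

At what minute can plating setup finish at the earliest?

162

Mise en place can start immediately at minute 0; it finishes at minute 27.
Sauce base cannot begin until mise en place (finishes minute 27). It runs from minute 27 to 27 + 15 = minute 42.
For sauce reduction: sauce base (finishes minute 42, plus 20-minute gap → minute 62); mise en place (finishes minute 27, plus 20-minute gap → minute 47). Taking the maximum gives a start of minute 62, and it finishes at 62 + 35 = minute 97.
Plating setup waits on sauce reduction (finishes minute 97), so it starts at minute 97 and finishes at 97 + 65 = minute 162.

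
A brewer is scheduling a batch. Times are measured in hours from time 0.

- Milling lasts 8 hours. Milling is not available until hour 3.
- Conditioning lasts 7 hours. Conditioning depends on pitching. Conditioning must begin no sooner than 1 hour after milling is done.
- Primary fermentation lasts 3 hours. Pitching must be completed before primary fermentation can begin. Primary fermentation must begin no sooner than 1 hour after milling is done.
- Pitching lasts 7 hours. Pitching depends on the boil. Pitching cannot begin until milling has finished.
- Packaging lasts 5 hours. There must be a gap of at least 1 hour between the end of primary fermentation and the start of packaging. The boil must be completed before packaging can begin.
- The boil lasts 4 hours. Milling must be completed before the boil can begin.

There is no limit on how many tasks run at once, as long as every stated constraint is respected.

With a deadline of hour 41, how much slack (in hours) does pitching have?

Milling cannot begin until its own release at hour 3. It runs from hour 3 to 3 + 8 = hour 11.
The boil waits on milling (finishes hour 11), so it starts at hour 11 and finishes at 11 + 4 = hour 15.
Pitching cannot start until the boil (finishes hour 15); milling (finishes hour 11). The controlling bound is hour 15, so pitching finishes at 15 + 7 = hour 22.

Working backward from the deadline:
To finish by hour 41, packaging (duration 5) must start no later than hour 36.
Primary fermentation must finish before packaging (must start by hour 36, minus 1-hour gap → hour 35). With a 3-hour duration, primary fermentation must start by 35 − 3 = hour 32.
Conditioning has no dependents, so it just needs to finish by hour 41. Starting by 41 − 7 = hour 34 achieves that.
For pitching: primary fermentation (must start by hour 32); conditioning (must start by hour 34). The most restrictive is hour 32; with a 7-hour duration, pitching must start by hour 25.
So pitching can start as early as hour 15 and as late as hour 25, giving 25 − 15 = 10 hours of slack.

10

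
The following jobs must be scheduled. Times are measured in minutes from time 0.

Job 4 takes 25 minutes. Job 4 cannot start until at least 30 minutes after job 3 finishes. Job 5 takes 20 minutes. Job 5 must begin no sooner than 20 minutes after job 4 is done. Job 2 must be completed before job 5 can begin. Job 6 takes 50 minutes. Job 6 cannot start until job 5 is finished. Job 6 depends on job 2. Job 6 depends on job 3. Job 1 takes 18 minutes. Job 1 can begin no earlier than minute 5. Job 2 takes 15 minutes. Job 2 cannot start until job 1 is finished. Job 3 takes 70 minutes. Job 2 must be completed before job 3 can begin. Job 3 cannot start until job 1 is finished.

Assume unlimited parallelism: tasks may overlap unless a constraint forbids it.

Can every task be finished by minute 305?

Yes

Job 1 cannot begin until its own release at minute 5. It runs from minute 5 to 5 + 18 = minute 23.
Job 2 cannot begin until job 1 (finishes minute 23). It runs from minute 23 to 23 + 15 = minute 38.
Job 3 needs all of job 2 (finishes minute 38); job 1 (finishes minute 23). That puts its earliest start at minute 38; it finishes at 38 + 70 = minute 108.
After job 3 (finishes minute 108, plus 30-minute gap → minute 138), job 4 can start at minute 138 and finishes at minute 163.
Job 5 needs all of job 4 (finishes minute 163, plus 20-minute gap → minute 183); job 2 (finishes minute 38). That puts its earliest start at minute 183; it finishes at 183 + 20 = minute 203.
Job 6 cannot start until job 5 (finishes minute 203); job 2 (finishes minute 38); job 3 (finishes minute 108). The controlling bound is minute 203, so job 6 finishes at 203 + 50 = minute 253.
Every task is finished by minute 253, which is no later than the deadline of 305, so the schedule is feasible.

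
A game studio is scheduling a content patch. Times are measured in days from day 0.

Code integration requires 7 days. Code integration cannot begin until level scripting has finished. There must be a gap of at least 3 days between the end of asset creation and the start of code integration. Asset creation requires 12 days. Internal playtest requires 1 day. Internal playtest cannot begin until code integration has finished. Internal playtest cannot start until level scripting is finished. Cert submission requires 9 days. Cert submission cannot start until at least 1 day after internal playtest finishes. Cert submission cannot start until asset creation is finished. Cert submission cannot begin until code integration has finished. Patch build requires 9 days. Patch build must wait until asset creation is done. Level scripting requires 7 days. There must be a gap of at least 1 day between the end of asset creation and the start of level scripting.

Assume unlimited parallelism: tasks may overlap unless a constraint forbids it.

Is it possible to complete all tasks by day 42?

Nothing blocks asset creation, so it runs from day 0 to day 12.
After asset creation (finishes day 12), patch build can start at day 12 and finishes at day 21.
Level scripting cannot begin until asset creation (finishes day 12, plus 1-day gap → day 13). It runs from day 13 to 13 + 7 = day 20.
For code integration: level scripting (finishes day 20); asset creation (finishes day 12, plus 3-day gap → day 15). Taking the maximum gives a start of day 20, and it finishes at 20 + 7 = day 27.
Internal playtest cannot start until code integration (finishes day 27); level scripting (finishes day 20). The controlling bound is day 27, so internal playtest finishes at 27 + 1 = day 28.
For cert submission: internal playtest (finishes day 28, plus 1-day gap → day 29); asset creation (finishes day 12); code integration (finishes day 27). Taking the maximum gives a start of day 29, and it finishes at 29 + 9 = day 38.
Every task is finished by day 38, which is no later than the deadline of 42, so the schedule is feasible.

Yes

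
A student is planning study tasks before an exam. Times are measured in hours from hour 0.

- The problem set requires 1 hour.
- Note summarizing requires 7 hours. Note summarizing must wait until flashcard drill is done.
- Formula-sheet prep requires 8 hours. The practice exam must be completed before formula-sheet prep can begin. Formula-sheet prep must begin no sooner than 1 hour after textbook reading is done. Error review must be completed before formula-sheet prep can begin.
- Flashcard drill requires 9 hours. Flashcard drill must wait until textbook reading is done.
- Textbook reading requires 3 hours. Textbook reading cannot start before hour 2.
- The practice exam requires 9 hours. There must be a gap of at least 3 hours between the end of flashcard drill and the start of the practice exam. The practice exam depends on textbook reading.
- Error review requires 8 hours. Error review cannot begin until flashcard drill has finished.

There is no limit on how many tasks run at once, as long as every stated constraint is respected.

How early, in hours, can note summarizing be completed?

Textbook reading waits on its own release at hour 2, so it starts at hour 2 and finishes at 2 + 3 = hour 5.
Flashcard drill cannot begin until textbook reading (finishes hour 5). It runs from hour 5 to 5 + 9 = hour 14.
Note summarizing cannot begin until flashcard drill (finishes hour 14). It runs from hour 14 to 14 + 7 = hour 21.

21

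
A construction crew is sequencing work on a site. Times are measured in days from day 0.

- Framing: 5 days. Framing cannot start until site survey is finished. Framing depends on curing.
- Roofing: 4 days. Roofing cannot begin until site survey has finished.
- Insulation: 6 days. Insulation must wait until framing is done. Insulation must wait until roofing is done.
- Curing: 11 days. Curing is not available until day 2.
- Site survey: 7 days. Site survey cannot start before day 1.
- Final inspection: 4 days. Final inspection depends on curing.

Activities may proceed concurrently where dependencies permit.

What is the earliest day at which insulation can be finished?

24

Curing cannot begin until its own release at day 2. It runs from day 2 to 2 + 11 = day 13.
Site survey cannot begin until its own release at day 1. It runs from day 1 to 1 + 7 = day 8.
After site survey (finishes day 8), roofing can start at day 8 and finishes at day 12.
Framing needs all of site survey (finishes day 8); curing (finishes day 13). That puts its earliest start at day 13; it finishes at 13 + 5 = day 18.
Insulation cannot start until framing (finishes day 18); roofing (finishes day 12). The controlling bound is day 18, so insulation finishes at 18 + 6 = day 24.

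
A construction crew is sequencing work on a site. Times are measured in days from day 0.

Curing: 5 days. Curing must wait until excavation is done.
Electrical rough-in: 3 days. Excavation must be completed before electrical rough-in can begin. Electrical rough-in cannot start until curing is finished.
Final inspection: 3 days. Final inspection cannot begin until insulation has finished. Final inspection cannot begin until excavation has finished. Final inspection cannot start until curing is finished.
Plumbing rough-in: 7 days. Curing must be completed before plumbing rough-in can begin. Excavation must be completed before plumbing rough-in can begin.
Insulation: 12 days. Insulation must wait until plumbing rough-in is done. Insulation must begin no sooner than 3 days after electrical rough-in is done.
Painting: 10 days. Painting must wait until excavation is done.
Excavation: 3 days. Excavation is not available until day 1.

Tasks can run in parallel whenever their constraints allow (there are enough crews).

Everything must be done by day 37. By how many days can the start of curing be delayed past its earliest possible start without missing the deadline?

After its own release at day 1, excavation can start at day 1 and finishes at day 4.
Curing waits on excavation (finishes day 4), so it starts at day 4 and finishes at 4 + 5 = day 9.

Working backward from the deadline:
Final inspection has no dependents, so it just needs to finish by day 37. Starting by 37 − 3 = day 34 achieves that.
Insulation feeds into final inspection (must start by day 34); so insulation must finish by day 34 and therefore start by day 22.
Plumbing rough-in must finish before insulation (must start by day 22). With a 7-day duration, plumbing rough-in must start by 22 − 7 = day 15.
Electrical rough-in feeds into insulation (must start by day 22, minus 3-day gap → day 19); so electrical rough-in must finish by day 19 and therefore start by day 16.
For curing: plumbing rough-in (must start by day 15); electrical rough-in (must start by day 16); final inspection (must start by day 34). The most restrictive is day 15; with a 5-day duration, curing must start by day 10.
So curing can start as early as day 4 and as late as day 10, giving 10 − 4 = 6 days of slack.

6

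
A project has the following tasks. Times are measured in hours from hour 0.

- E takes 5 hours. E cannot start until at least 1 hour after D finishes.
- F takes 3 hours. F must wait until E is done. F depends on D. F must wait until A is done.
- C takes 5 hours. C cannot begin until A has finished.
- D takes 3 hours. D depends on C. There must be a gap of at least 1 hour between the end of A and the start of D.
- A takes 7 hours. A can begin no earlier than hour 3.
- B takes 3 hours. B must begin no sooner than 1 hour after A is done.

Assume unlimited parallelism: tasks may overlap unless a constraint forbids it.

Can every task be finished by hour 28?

A cannot begin until its own release at hour 3. It runs from hour 3 to 3 + 7 = hour 10.
After A (finishes hour 10), C can start at hour 10 and finishes at hour 15.
D has to wait for C (finishes hour 15); A (finishes hour 10, plus 1-hour gap → hour 11). The latest of these is hour 15, so D runs hour 15 to 15 + 3 = hour 18.
E cannot begin until D (finishes hour 18, plus 1-hour gap → hour 19). It runs from hour 19 to 19 + 5 = hour 24.
For F: E (finishes hour 24); D (finishes hour 18); A (finishes hour 10). Taking the maximum gives a start of hour 24, and it finishes at 24 + 3 = hour 27.
B waits on A (finishes hour 10, plus 1-hour gap → hour 11), so it starts at hour 11 and finishes at 11 + 3 = hour 14.
Every task is finished by hour 27, which is no later than the deadline of 28, so the schedule is feasible.

Yes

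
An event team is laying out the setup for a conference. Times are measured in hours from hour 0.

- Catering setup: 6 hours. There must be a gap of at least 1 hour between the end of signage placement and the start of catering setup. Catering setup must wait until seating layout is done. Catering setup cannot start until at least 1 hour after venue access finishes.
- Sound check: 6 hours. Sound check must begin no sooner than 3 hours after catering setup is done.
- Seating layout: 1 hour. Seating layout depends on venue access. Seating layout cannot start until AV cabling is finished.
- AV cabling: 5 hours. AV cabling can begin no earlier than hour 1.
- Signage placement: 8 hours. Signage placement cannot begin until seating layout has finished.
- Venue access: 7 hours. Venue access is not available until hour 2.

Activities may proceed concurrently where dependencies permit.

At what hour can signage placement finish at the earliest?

18

After its own release at hour 1, AV cabling can start at hour 1 and finishes at hour 6.
After its own release at hour 2, venue access can start at hour 2 and finishes at hour 9.
For seating layout: venue access (finishes hour 9); AV cabling (finishes hour 6). Taking the maximum gives a start of hour 9, and it finishes at 9 + 1 = hour 10.
After seating layout (finishes hour 10), signage placement can start at hour 10 and finishes at hour 18.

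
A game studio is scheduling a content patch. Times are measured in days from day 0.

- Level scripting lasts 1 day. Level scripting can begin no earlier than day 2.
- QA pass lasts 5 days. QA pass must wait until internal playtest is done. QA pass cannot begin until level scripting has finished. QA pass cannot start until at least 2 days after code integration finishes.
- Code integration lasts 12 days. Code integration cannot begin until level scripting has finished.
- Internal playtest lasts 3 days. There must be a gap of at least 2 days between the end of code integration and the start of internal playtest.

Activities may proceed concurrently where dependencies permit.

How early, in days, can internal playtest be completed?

After its own release at day 2, level scripting can start at day 2 and finishes at day 3.
After level scripting (finishes day 3), code integration can start at day 3 and finishes at day 15.
After code integration (finishes day 15, plus 2-day gap → day 17), internal playtest can start at day 17 and finishes at day 20.

20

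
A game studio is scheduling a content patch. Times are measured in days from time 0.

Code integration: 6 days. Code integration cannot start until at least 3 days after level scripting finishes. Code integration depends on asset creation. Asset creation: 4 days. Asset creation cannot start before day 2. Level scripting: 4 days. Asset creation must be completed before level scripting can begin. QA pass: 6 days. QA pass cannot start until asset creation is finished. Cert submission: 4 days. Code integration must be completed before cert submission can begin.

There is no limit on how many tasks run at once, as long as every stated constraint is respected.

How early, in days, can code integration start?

After its own release at day 2, asset creation can start at day 2 and finishes at day 6.
Level scripting waits on asset creation (finishes day 6), so it starts at day 6 and finishes at 6 + 4 = day 10.
Code integration waits on level scripting (finishes day 10, plus 3-day gap → day 13); asset creation (finishes day 6). The latest of these is day 13, which is the earliest code integration can start.

13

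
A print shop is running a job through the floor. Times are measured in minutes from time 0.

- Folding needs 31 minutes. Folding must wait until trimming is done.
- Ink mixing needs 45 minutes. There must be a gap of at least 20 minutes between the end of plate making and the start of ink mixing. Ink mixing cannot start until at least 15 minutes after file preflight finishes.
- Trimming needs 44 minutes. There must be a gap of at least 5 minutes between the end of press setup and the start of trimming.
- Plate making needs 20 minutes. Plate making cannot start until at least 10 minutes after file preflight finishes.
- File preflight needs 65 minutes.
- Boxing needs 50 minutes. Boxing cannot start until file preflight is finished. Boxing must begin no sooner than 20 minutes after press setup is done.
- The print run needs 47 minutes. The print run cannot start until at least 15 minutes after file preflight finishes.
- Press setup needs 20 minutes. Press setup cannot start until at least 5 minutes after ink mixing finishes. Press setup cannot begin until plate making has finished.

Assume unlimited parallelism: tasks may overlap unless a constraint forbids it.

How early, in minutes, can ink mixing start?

115

Nothing blocks file preflight, so it runs from minute 0 to minute 65.
Plate making waits on file preflight (finishes minute 65, plus 10-minute gap → minute 75), so it starts at minute 75 and finishes at 75 + 20 = minute 95.
Ink mixing waits on plate making (finishes minute 95, plus 20-minute gap → minute 115); file preflight (finishes minute 65, plus 15-minute gap → minute 80). The latest of these is minute 115, which is the earliest ink mixing can start.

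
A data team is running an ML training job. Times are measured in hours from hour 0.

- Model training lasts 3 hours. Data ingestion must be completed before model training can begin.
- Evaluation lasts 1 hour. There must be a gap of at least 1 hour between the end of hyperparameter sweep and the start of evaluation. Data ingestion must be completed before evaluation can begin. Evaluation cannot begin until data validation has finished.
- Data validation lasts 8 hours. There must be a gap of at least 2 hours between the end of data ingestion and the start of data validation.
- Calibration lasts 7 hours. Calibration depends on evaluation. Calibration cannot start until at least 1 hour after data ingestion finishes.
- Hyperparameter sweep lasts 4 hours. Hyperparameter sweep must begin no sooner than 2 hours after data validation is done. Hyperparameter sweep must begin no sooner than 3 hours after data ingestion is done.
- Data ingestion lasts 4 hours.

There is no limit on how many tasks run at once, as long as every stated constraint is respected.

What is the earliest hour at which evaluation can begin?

Data ingestion can start immediately at hour 0; it finishes at hour 4.
Data validation waits on data ingestion (finishes hour 4, plus 2-hour gap → hour 6), so it starts at hour 6 and finishes at 6 + 8 = hour 14.
Hyperparameter sweep cannot start until data validation (finishes hour 14, plus 2-hour gap → hour 16); data ingestion (finishes hour 4, plus 3-hour gap → hour 7). The controlling bound is hour 16, so hyperparameter sweep finishes at 16 + 4 = hour 20.
Evaluation waits on hyperparameter sweep (finishes hour 20, plus 1-hour gap → hour 21); data ingestion (finishes hour 4); data validation (finishes hour 14). The latest of these is hour 21, which is the earliest evaluation can start.

21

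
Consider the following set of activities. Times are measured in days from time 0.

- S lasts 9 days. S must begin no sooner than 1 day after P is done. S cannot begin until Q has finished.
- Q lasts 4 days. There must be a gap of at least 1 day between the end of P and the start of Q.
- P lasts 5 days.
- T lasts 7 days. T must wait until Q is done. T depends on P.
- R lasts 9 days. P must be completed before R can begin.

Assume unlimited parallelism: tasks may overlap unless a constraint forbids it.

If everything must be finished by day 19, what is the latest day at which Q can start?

6

S has no dependents, so it just needs to finish by day 19. Starting by 19 − 9 = day 10 achieves that.
Nothing follows T; the deadline of day 19 is its only limit. It must start by 19 − 7 = day 12.
Q has several dependents: S (must start by day 10); T (must start by day 12). The earliest of those limits is day 10, so Q must start by 10 − 4 = day 6.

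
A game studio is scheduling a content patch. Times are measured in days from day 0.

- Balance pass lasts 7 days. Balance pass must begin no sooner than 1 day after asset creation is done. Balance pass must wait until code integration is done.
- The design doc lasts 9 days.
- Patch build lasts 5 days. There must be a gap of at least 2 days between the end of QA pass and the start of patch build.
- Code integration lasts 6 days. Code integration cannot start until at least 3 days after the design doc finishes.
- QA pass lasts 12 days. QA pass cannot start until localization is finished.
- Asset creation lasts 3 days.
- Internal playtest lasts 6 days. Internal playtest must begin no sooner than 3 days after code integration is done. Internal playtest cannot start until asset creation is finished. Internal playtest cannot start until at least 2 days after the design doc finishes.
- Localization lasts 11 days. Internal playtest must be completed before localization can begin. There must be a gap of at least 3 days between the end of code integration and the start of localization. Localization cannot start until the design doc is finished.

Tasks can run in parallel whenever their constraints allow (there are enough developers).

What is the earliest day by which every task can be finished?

Asset creation has no prerequisites, so it starts at day 0 and finishes at day 3.
Nothing blocks the design doc, so it runs from day 0 to day 9.
After the design doc (finishes day 9, plus 3-day gap → day 12), code integration can start at day 12 and finishes at day 18.
For balance pass: asset creation (finishes day 3, plus 1-day gap → day 4); code integration (finishes day 18). Taking the maximum gives a start of day 18, and it finishes at 18 + 7 = day 25.
Internal playtest needs all of code integration (finishes day 18, plus 3-day gap → day 21); asset creation (finishes day 3); the design doc (finishes day 9, plus 2-day gap → day 11). That puts its earliest start at day 21; it finishes at 21 + 6 = day 27.
Localization needs all of internal playtest (finishes day 27); code integration (finishes day 18, plus 3-day gap → day 21); the design doc (finishes day 9). That puts its earliest start at day 27; it finishes at 27 + 11 = day 38.
QA pass cannot begin until localization (finishes day 38). It runs from day 38 to 38 + 12 = day 50.
After QA pass (finishes day 50, plus 2-day gap → day 52), patch build can start at day 52 and finishes at day 57.
All tasks are finished once the last one completes. Finish times: The design doc at 9, Asset creation at 3, Code integration at 18, Internal playtest at 27, Balance pass at 25, Localization at 38, QA pass at 50, Patch build at 57. The latest is day 57.

57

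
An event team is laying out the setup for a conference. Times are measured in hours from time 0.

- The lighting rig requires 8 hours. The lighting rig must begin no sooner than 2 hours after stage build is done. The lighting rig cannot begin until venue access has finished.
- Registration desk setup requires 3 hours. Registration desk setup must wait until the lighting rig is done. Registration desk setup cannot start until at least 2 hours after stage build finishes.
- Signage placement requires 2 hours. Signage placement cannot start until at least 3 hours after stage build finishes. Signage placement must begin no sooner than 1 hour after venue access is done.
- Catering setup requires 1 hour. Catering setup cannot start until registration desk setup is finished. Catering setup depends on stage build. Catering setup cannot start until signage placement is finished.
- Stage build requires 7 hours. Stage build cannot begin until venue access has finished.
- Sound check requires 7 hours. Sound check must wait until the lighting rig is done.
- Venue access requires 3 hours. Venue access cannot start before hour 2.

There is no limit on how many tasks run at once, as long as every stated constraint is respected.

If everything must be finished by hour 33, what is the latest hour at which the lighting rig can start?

Nothing follows catering setup; the deadline of hour 33 is its only limit. It must start by 33 − 1 = hour 32.
Registration desk setup must finish before catering setup (must start by hour 32). With a 3-hour duration, registration desk setup must start by 32 − 3 = hour 29.
To finish by hour 33, sound check (duration 7) must start no later than hour 26.
The lighting rig feeds registration desk setup (must start by hour 29); sound check (must start by hour 26). Taking the minimum, the lighting rig must finish by hour 26 and start by 26 − 8 = hour 18.

18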